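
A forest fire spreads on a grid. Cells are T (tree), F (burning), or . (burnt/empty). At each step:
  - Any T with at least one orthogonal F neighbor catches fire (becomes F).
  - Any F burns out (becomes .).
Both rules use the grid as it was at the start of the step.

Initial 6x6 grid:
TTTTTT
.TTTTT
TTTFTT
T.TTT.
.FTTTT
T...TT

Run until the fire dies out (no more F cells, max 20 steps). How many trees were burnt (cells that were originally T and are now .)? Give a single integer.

Answer: 26

Derivation:
Step 1: +5 fires, +2 burnt (F count now 5)
Step 2: +8 fires, +5 burnt (F count now 8)
Step 3: +6 fires, +8 burnt (F count now 6)
Step 4: +5 fires, +6 burnt (F count now 5)
Step 5: +2 fires, +5 burnt (F count now 2)
Step 6: +0 fires, +2 burnt (F count now 0)
Fire out after step 6
Initially T: 27, now '.': 35
Total burnt (originally-T cells now '.'): 26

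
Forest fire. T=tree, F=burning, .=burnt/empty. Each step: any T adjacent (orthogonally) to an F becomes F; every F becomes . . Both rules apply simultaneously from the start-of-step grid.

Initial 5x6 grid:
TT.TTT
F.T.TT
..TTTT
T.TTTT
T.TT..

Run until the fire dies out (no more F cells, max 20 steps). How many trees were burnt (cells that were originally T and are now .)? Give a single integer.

Answer: 2

Derivation:
Step 1: +1 fires, +1 burnt (F count now 1)
Step 2: +1 fires, +1 burnt (F count now 1)
Step 3: +0 fires, +1 burnt (F count now 0)
Fire out after step 3
Initially T: 20, now '.': 12
Total burnt (originally-T cells now '.'): 2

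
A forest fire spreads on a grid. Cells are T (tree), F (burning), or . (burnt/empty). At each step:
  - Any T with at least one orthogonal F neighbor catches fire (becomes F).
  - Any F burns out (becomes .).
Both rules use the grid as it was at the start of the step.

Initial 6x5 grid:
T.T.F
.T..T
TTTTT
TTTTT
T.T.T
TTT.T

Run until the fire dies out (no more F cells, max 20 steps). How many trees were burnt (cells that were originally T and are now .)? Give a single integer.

Answer: 19

Derivation:
Step 1: +1 fires, +1 burnt (F count now 1)
Step 2: +1 fires, +1 burnt (F count now 1)
Step 3: +2 fires, +1 burnt (F count now 2)
Step 4: +3 fires, +2 burnt (F count now 3)
Step 5: +3 fires, +3 burnt (F count now 3)
Step 6: +4 fires, +3 burnt (F count now 4)
Step 7: +2 fires, +4 burnt (F count now 2)
Step 8: +2 fires, +2 burnt (F count now 2)
Step 9: +1 fires, +2 burnt (F count now 1)
Step 10: +0 fires, +1 burnt (F count now 0)
Fire out after step 10
Initially T: 21, now '.': 28
Total burnt (originally-T cells now '.'): 19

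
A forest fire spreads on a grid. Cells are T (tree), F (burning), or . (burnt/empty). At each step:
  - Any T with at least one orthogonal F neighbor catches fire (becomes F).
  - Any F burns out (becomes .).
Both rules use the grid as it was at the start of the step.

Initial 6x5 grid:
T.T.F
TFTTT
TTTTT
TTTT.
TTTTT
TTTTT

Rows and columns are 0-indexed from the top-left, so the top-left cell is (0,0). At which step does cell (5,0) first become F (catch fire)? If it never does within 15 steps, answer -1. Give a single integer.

Step 1: cell (5,0)='T' (+4 fires, +2 burnt)
Step 2: cell (5,0)='T' (+7 fires, +4 burnt)
Step 3: cell (5,0)='T' (+4 fires, +7 burnt)
Step 4: cell (5,0)='T' (+4 fires, +4 burnt)
Step 5: cell (5,0)='F' (+3 fires, +4 burnt)
  -> target ignites at step 5
Step 6: cell (5,0)='.' (+2 fires, +3 burnt)
Step 7: cell (5,0)='.' (+1 fires, +2 burnt)
Step 8: cell (5,0)='.' (+0 fires, +1 burnt)
  fire out at step 8

5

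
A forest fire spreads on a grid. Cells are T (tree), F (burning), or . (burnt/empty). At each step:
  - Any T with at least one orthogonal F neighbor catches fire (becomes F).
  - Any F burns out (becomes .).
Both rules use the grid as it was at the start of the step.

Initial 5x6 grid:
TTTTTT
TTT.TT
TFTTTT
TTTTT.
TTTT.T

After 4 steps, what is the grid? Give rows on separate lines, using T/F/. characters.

Step 1: 4 trees catch fire, 1 burn out
  TTTTTT
  TFT.TT
  F.FTTT
  TFTTT.
  TTTT.T
Step 2: 7 trees catch fire, 4 burn out
  TFTTTT
  F.F.TT
  ...FTT
  F.FTT.
  TFTT.T
Step 3: 6 trees catch fire, 7 burn out
  F.FTTT
  ....TT
  ....FT
  ...FT.
  F.FT.T
Step 4: 5 trees catch fire, 6 burn out
  ...FTT
  ....FT
  .....F
  ....F.
  ...F.T

...FTT
....FT
.....F
....F.
...F.T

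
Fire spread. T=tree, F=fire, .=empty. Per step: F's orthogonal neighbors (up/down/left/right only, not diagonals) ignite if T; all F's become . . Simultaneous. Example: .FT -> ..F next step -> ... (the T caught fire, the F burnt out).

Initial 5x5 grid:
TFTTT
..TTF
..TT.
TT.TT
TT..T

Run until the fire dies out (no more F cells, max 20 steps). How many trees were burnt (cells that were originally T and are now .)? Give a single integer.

Answer: 11

Derivation:
Step 1: +4 fires, +2 burnt (F count now 4)
Step 2: +3 fires, +4 burnt (F count now 3)
Step 3: +2 fires, +3 burnt (F count now 2)
Step 4: +1 fires, +2 burnt (F count now 1)
Step 5: +1 fires, +1 burnt (F count now 1)
Step 6: +0 fires, +1 burnt (F count now 0)
Fire out after step 6
Initially T: 15, now '.': 21
Total burnt (originally-T cells now '.'): 11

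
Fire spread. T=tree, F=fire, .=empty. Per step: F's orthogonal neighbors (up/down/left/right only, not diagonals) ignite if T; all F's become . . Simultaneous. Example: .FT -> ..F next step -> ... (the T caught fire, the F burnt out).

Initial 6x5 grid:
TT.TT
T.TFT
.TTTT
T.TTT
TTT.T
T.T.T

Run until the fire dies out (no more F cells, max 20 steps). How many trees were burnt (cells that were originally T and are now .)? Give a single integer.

Answer: 19

Derivation:
Step 1: +4 fires, +1 burnt (F count now 4)
Step 2: +4 fires, +4 burnt (F count now 4)
Step 3: +3 fires, +4 burnt (F count now 3)
Step 4: +2 fires, +3 burnt (F count now 2)
Step 5: +3 fires, +2 burnt (F count now 3)
Step 6: +1 fires, +3 burnt (F count now 1)
Step 7: +2 fires, +1 burnt (F count now 2)
Step 8: +0 fires, +2 burnt (F count now 0)
Fire out after step 8
Initially T: 22, now '.': 27
Total burnt (originally-T cells now '.'): 19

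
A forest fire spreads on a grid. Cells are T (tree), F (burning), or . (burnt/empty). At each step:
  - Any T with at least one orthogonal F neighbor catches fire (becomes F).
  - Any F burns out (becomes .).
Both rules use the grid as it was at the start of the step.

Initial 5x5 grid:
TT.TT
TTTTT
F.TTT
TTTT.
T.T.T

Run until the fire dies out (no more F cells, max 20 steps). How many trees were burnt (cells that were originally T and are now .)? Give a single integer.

Answer: 18

Derivation:
Step 1: +2 fires, +1 burnt (F count now 2)
Step 2: +4 fires, +2 burnt (F count now 4)
Step 3: +3 fires, +4 burnt (F count now 3)
Step 4: +4 fires, +3 burnt (F count now 4)
Step 5: +3 fires, +4 burnt (F count now 3)
Step 6: +2 fires, +3 burnt (F count now 2)
Step 7: +0 fires, +2 burnt (F count now 0)
Fire out after step 7
Initially T: 19, now '.': 24
Total burnt (originally-T cells now '.'): 18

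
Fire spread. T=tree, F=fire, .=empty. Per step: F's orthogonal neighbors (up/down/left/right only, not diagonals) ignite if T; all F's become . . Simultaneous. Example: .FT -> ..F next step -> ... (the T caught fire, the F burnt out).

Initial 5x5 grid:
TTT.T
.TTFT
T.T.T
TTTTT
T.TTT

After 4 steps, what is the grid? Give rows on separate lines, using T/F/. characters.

Step 1: 2 trees catch fire, 1 burn out
  TTT.T
  .TF.F
  T.T.T
  TTTTT
  T.TTT
Step 2: 5 trees catch fire, 2 burn out
  TTF.F
  .F...
  T.F.F
  TTTTT
  T.TTT
Step 3: 3 trees catch fire, 5 burn out
  TF...
  .....
  T....
  TTFTF
  T.TTT
Step 4: 5 trees catch fire, 3 burn out
  F....
  .....
  T....
  TF.F.
  T.FTF

F....
.....
T....
TF.F.
T.FTF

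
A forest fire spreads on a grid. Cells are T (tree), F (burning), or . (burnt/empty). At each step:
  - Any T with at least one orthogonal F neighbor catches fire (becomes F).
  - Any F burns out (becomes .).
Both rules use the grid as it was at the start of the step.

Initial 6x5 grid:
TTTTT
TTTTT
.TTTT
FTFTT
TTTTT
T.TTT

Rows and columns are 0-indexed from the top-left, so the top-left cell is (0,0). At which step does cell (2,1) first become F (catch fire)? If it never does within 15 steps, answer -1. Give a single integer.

Step 1: cell (2,1)='T' (+5 fires, +2 burnt)
Step 2: cell (2,1)='F' (+8 fires, +5 burnt)
  -> target ignites at step 2
Step 3: cell (2,1)='.' (+6 fires, +8 burnt)
Step 4: cell (2,1)='.' (+5 fires, +6 burnt)
Step 5: cell (2,1)='.' (+2 fires, +5 burnt)
Step 6: cell (2,1)='.' (+0 fires, +2 burnt)
  fire out at step 6

2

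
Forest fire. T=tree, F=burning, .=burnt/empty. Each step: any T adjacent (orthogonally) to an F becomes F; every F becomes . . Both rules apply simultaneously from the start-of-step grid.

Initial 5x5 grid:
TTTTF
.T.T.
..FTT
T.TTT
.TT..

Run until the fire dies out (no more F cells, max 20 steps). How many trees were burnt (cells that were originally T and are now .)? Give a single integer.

Answer: 13

Derivation:
Step 1: +3 fires, +2 burnt (F count now 3)
Step 2: +5 fires, +3 burnt (F count now 5)
Step 3: +3 fires, +5 burnt (F count now 3)
Step 4: +2 fires, +3 burnt (F count now 2)
Step 5: +0 fires, +2 burnt (F count now 0)
Fire out after step 5
Initially T: 14, now '.': 24
Total burnt (originally-T cells now '.'): 13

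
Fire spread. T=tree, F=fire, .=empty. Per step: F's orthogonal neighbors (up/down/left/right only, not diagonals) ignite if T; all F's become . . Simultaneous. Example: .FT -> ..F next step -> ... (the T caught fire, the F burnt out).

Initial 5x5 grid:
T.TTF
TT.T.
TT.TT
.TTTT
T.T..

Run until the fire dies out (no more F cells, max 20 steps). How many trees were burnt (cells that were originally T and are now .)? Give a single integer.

Step 1: +1 fires, +1 burnt (F count now 1)
Step 2: +2 fires, +1 burnt (F count now 2)
Step 3: +1 fires, +2 burnt (F count now 1)
Step 4: +2 fires, +1 burnt (F count now 2)
Step 5: +2 fires, +2 burnt (F count now 2)
Step 6: +2 fires, +2 burnt (F count now 2)
Step 7: +1 fires, +2 burnt (F count now 1)
Step 8: +2 fires, +1 burnt (F count now 2)
Step 9: +1 fires, +2 burnt (F count now 1)
Step 10: +1 fires, +1 burnt (F count now 1)
Step 11: +0 fires, +1 burnt (F count now 0)
Fire out after step 11
Initially T: 16, now '.': 24
Total burnt (originally-T cells now '.'): 15

Answer: 15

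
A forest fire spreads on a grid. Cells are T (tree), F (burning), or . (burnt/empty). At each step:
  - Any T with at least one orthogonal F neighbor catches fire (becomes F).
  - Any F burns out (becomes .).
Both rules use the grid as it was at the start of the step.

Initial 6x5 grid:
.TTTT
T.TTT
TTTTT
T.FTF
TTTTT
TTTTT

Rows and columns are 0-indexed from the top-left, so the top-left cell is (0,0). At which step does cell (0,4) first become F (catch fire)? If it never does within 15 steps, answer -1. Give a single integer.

Step 1: cell (0,4)='T' (+5 fires, +2 burnt)
Step 2: cell (0,4)='T' (+8 fires, +5 burnt)
Step 3: cell (0,4)='F' (+7 fires, +8 burnt)
  -> target ignites at step 3
Step 4: cell (0,4)='.' (+5 fires, +7 burnt)
Step 5: cell (0,4)='.' (+0 fires, +5 burnt)
  fire out at step 5

3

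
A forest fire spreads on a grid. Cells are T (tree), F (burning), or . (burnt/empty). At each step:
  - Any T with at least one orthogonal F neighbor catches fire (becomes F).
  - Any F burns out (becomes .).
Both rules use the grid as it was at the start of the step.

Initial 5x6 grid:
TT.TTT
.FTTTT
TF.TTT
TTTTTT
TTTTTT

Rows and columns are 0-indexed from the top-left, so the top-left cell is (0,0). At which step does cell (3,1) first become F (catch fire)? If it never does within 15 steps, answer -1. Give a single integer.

Step 1: cell (3,1)='F' (+4 fires, +2 burnt)
  -> target ignites at step 1
Step 2: cell (3,1)='.' (+5 fires, +4 burnt)
Step 3: cell (3,1)='.' (+6 fires, +5 burnt)
Step 4: cell (3,1)='.' (+5 fires, +6 burnt)
Step 5: cell (3,1)='.' (+4 fires, +5 burnt)
Step 6: cell (3,1)='.' (+1 fires, +4 burnt)
Step 7: cell (3,1)='.' (+0 fires, +1 burnt)
  fire out at step 7

1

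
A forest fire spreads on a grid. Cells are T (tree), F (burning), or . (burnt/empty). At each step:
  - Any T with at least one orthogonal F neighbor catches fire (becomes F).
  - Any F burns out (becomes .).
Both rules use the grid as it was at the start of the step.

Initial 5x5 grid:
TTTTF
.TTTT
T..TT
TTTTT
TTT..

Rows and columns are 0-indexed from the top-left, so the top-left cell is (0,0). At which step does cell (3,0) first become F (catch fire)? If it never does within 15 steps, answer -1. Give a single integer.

Step 1: cell (3,0)='T' (+2 fires, +1 burnt)
Step 2: cell (3,0)='T' (+3 fires, +2 burnt)
Step 3: cell (3,0)='T' (+4 fires, +3 burnt)
Step 4: cell (3,0)='T' (+3 fires, +4 burnt)
Step 5: cell (3,0)='T' (+1 fires, +3 burnt)
Step 6: cell (3,0)='T' (+2 fires, +1 burnt)
Step 7: cell (3,0)='F' (+2 fires, +2 burnt)
  -> target ignites at step 7
Step 8: cell (3,0)='.' (+2 fires, +2 burnt)
Step 9: cell (3,0)='.' (+0 fires, +2 burnt)
  fire out at step 9

7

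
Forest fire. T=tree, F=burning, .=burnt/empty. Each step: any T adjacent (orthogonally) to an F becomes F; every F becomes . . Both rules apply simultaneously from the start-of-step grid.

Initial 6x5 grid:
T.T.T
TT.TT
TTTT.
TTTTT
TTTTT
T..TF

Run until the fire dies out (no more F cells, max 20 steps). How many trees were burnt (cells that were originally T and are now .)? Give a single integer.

Step 1: +2 fires, +1 burnt (F count now 2)
Step 2: +2 fires, +2 burnt (F count now 2)
Step 3: +2 fires, +2 burnt (F count now 2)
Step 4: +3 fires, +2 burnt (F count now 3)
Step 5: +4 fires, +3 burnt (F count now 4)
Step 6: +4 fires, +4 burnt (F count now 4)
Step 7: +3 fires, +4 burnt (F count now 3)
Step 8: +1 fires, +3 burnt (F count now 1)
Step 9: +1 fires, +1 burnt (F count now 1)
Step 10: +0 fires, +1 burnt (F count now 0)
Fire out after step 10
Initially T: 23, now '.': 29
Total burnt (originally-T cells now '.'): 22

Answer: 22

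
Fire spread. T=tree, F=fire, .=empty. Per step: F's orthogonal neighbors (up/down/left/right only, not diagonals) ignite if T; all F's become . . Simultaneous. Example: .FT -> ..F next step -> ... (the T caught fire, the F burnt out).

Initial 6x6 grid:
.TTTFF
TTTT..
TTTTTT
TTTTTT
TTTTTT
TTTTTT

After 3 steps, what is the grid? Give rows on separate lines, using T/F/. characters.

Step 1: 1 trees catch fire, 2 burn out
  .TTF..
  TTTT..
  TTTTTT
  TTTTTT
  TTTTTT
  TTTTTT
Step 2: 2 trees catch fire, 1 burn out
  .TF...
  TTTF..
  TTTTTT
  TTTTTT
  TTTTTT
  TTTTTT
Step 3: 3 trees catch fire, 2 burn out
  .F....
  TTF...
  TTTFTT
  TTTTTT
  TTTTTT
  TTTTTT

.F....
TTF...
TTTFTT
TTTTTT
TTTTTT
TTTTTT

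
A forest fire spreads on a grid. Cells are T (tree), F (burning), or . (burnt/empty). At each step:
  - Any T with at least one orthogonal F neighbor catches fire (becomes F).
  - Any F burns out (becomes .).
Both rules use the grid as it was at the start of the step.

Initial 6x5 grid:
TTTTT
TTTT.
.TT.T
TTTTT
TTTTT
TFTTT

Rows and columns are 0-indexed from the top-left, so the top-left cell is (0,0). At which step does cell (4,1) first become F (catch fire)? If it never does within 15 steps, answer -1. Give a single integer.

Step 1: cell (4,1)='F' (+3 fires, +1 burnt)
  -> target ignites at step 1
Step 2: cell (4,1)='.' (+4 fires, +3 burnt)
Step 3: cell (4,1)='.' (+5 fires, +4 burnt)
Step 4: cell (4,1)='.' (+4 fires, +5 burnt)
Step 5: cell (4,1)='.' (+4 fires, +4 burnt)
Step 6: cell (4,1)='.' (+4 fires, +4 burnt)
Step 7: cell (4,1)='.' (+1 fires, +4 burnt)
Step 8: cell (4,1)='.' (+1 fires, +1 burnt)
Step 9: cell (4,1)='.' (+0 fires, +1 burnt)
  fire out at step 9

1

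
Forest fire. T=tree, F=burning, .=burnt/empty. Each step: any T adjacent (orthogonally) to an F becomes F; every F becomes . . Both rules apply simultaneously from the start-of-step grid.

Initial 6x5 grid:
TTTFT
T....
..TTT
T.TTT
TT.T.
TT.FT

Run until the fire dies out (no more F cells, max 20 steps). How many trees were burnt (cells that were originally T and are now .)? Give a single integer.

Step 1: +4 fires, +2 burnt (F count now 4)
Step 2: +2 fires, +4 burnt (F count now 2)
Step 3: +4 fires, +2 burnt (F count now 4)
Step 4: +3 fires, +4 burnt (F count now 3)
Step 5: +0 fires, +3 burnt (F count now 0)
Fire out after step 5
Initially T: 18, now '.': 25
Total burnt (originally-T cells now '.'): 13

Answer: 13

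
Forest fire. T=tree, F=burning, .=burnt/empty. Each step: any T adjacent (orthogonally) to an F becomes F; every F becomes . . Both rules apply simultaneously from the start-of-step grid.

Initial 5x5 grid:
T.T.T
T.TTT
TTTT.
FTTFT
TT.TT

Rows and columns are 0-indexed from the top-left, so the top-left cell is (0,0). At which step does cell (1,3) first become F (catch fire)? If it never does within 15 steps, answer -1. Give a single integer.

Step 1: cell (1,3)='T' (+7 fires, +2 burnt)
Step 2: cell (1,3)='F' (+6 fires, +7 burnt)
  -> target ignites at step 2
Step 3: cell (1,3)='.' (+3 fires, +6 burnt)
Step 4: cell (1,3)='.' (+2 fires, +3 burnt)
Step 5: cell (1,3)='.' (+0 fires, +2 burnt)
  fire out at step 5

2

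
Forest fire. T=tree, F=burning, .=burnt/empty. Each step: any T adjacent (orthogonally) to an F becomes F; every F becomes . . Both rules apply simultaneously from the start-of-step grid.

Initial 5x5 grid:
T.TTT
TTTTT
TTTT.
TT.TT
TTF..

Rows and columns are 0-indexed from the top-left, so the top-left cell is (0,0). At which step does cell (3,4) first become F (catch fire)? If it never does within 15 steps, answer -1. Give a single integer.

Step 1: cell (3,4)='T' (+1 fires, +1 burnt)
Step 2: cell (3,4)='T' (+2 fires, +1 burnt)
Step 3: cell (3,4)='T' (+2 fires, +2 burnt)
Step 4: cell (3,4)='T' (+3 fires, +2 burnt)
Step 5: cell (3,4)='T' (+3 fires, +3 burnt)
Step 6: cell (3,4)='T' (+4 fires, +3 burnt)
Step 7: cell (3,4)='F' (+3 fires, +4 burnt)
  -> target ignites at step 7
Step 8: cell (3,4)='.' (+1 fires, +3 burnt)
Step 9: cell (3,4)='.' (+0 fires, +1 burnt)
  fire out at step 9

7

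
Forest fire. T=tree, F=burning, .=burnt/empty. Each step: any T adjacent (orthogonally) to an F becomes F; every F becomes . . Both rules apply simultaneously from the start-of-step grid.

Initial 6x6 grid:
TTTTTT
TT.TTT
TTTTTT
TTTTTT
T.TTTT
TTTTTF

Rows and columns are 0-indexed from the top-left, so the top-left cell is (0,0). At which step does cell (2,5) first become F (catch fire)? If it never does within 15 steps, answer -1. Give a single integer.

Step 1: cell (2,5)='T' (+2 fires, +1 burnt)
Step 2: cell (2,5)='T' (+3 fires, +2 burnt)
Step 3: cell (2,5)='F' (+4 fires, +3 burnt)
  -> target ignites at step 3
Step 4: cell (2,5)='.' (+5 fires, +4 burnt)
Step 5: cell (2,5)='.' (+5 fires, +5 burnt)
Step 6: cell (2,5)='.' (+5 fires, +5 burnt)
Step 7: cell (2,5)='.' (+3 fires, +5 burnt)
Step 8: cell (2,5)='.' (+3 fires, +3 burnt)
Step 9: cell (2,5)='.' (+2 fires, +3 burnt)
Step 10: cell (2,5)='.' (+1 fires, +2 burnt)
Step 11: cell (2,5)='.' (+0 fires, +1 burnt)
  fire out at step 11

3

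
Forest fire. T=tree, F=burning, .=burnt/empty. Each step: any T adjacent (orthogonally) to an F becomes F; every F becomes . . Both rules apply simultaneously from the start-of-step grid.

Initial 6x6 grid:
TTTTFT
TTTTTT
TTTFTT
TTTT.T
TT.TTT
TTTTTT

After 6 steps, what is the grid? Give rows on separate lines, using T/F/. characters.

Step 1: 7 trees catch fire, 2 burn out
  TTTF.F
  TTTFFT
  TTF.FT
  TTTF.T
  TT.TTT
  TTTTTT
Step 2: 7 trees catch fire, 7 burn out
  TTF...
  TTF..F
  TF...F
  TTF..T
  TT.FTT
  TTTTTT
Step 3: 7 trees catch fire, 7 burn out
  TF....
  TF....
  F.....
  TF...F
  TT..FT
  TTTFTT
Step 4: 7 trees catch fire, 7 burn out
  F.....
  F.....
  ......
  F.....
  TF...F
  TTF.FT
Step 5: 3 trees catch fire, 7 burn out
  ......
  ......
  ......
  ......
  F.....
  TF...F
Step 6: 1 trees catch fire, 3 burn out
  ......
  ......
  ......
  ......
  ......
  F.....

......
......
......
......
......
F.....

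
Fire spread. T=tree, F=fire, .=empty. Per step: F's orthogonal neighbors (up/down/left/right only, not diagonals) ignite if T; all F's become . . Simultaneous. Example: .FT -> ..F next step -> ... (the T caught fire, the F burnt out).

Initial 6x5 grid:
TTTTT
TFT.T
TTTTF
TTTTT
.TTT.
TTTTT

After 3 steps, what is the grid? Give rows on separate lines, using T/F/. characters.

Step 1: 7 trees catch fire, 2 burn out
  TFTTT
  F.F.F
  TFTF.
  TTTTF
  .TTT.
  TTTTT
Step 2: 7 trees catch fire, 7 burn out
  F.FTF
  .....
  F.F..
  TFTF.
  .TTT.
  TTTTT
Step 3: 5 trees catch fire, 7 burn out
  ...F.
  .....
  .....
  F.F..
  .FTF.
  TTTTT

...F.
.....
.....
F.F..
.FTF.
TTTTT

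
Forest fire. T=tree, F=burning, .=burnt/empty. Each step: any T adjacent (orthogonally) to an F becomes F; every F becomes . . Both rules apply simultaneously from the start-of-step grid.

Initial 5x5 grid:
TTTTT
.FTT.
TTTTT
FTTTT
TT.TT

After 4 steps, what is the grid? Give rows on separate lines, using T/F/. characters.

Step 1: 6 trees catch fire, 2 burn out
  TFTTT
  ..FT.
  FFTTT
  .FTTT
  FT.TT
Step 2: 6 trees catch fire, 6 burn out
  F.FTT
  ...F.
  ..FTT
  ..FTT
  .F.TT
Step 3: 3 trees catch fire, 6 burn out
  ...FT
  .....
  ...FT
  ...FT
  ...TT
Step 4: 4 trees catch fire, 3 burn out
  ....F
  .....
  ....F
  ....F
  ...FT

....F
.....
....F
....F
...FT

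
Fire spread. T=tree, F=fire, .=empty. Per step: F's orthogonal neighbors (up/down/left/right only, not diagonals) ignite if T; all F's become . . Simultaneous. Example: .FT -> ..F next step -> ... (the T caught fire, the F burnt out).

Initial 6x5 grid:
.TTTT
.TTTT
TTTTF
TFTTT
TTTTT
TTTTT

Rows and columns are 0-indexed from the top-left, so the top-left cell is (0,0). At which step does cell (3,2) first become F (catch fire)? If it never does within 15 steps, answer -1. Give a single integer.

Step 1: cell (3,2)='F' (+7 fires, +2 burnt)
  -> target ignites at step 1
Step 2: cell (3,2)='.' (+10 fires, +7 burnt)
Step 3: cell (3,2)='.' (+7 fires, +10 burnt)
Step 4: cell (3,2)='.' (+2 fires, +7 burnt)
Step 5: cell (3,2)='.' (+0 fires, +2 burnt)
  fire out at step 5

1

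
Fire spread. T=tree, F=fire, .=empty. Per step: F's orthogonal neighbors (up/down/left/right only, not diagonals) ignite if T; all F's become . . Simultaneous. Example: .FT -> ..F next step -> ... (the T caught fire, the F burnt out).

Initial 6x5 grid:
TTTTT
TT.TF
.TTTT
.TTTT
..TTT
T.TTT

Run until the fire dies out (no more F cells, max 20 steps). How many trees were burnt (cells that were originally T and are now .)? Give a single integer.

Answer: 22

Derivation:
Step 1: +3 fires, +1 burnt (F count now 3)
Step 2: +3 fires, +3 burnt (F count now 3)
Step 3: +4 fires, +3 burnt (F count now 4)
Step 4: +5 fires, +4 burnt (F count now 5)
Step 5: +5 fires, +5 burnt (F count now 5)
Step 6: +2 fires, +5 burnt (F count now 2)
Step 7: +0 fires, +2 burnt (F count now 0)
Fire out after step 7
Initially T: 23, now '.': 29
Total burnt (originally-T cells now '.'): 22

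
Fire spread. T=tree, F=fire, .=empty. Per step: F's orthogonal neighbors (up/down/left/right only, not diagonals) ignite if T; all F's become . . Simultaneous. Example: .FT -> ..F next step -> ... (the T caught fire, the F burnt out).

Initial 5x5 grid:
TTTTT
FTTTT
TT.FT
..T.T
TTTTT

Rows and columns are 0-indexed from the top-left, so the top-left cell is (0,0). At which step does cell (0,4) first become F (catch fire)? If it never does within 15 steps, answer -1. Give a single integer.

Step 1: cell (0,4)='T' (+5 fires, +2 burnt)
Step 2: cell (0,4)='T' (+6 fires, +5 burnt)
Step 3: cell (0,4)='F' (+3 fires, +6 burnt)
  -> target ignites at step 3
Step 4: cell (0,4)='.' (+1 fires, +3 burnt)
Step 5: cell (0,4)='.' (+1 fires, +1 burnt)
Step 6: cell (0,4)='.' (+2 fires, +1 burnt)
Step 7: cell (0,4)='.' (+1 fires, +2 burnt)
Step 8: cell (0,4)='.' (+0 fires, +1 burnt)
  fire out at step 8

3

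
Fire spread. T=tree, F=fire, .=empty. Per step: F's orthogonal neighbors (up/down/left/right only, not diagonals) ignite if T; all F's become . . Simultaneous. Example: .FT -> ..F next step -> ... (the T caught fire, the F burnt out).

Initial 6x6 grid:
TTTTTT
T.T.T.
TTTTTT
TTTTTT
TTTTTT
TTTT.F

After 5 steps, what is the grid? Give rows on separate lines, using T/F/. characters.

Step 1: 1 trees catch fire, 1 burn out
  TTTTTT
  T.T.T.
  TTTTTT
  TTTTTT
  TTTTTF
  TTTT..
Step 2: 2 trees catch fire, 1 burn out
  TTTTTT
  T.T.T.
  TTTTTT
  TTTTTF
  TTTTF.
  TTTT..
Step 3: 3 trees catch fire, 2 burn out
  TTTTTT
  T.T.T.
  TTTTTF
  TTTTF.
  TTTF..
  TTTT..
Step 4: 4 trees catch fire, 3 burn out
  TTTTTT
  T.T.T.
  TTTTF.
  TTTF..
  TTF...
  TTTF..
Step 5: 5 trees catch fire, 4 burn out
  TTTTTT
  T.T.F.
  TTTF..
  TTF...
  TF....
  TTF...

TTTTTT
T.T.F.
TTTF..
TTF...
TF....
TTF...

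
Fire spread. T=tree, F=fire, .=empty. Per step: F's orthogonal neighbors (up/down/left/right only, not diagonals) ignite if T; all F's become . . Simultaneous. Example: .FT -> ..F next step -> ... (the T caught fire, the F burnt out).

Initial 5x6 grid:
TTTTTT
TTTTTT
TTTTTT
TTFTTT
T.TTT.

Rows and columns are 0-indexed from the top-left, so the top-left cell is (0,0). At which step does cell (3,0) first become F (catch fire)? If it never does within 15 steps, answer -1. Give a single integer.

Step 1: cell (3,0)='T' (+4 fires, +1 burnt)
Step 2: cell (3,0)='F' (+6 fires, +4 burnt)
  -> target ignites at step 2
Step 3: cell (3,0)='.' (+8 fires, +6 burnt)
Step 4: cell (3,0)='.' (+5 fires, +8 burnt)
Step 5: cell (3,0)='.' (+3 fires, +5 burnt)
Step 6: cell (3,0)='.' (+1 fires, +3 burnt)
Step 7: cell (3,0)='.' (+0 fires, +1 burnt)
  fire out at step 7

2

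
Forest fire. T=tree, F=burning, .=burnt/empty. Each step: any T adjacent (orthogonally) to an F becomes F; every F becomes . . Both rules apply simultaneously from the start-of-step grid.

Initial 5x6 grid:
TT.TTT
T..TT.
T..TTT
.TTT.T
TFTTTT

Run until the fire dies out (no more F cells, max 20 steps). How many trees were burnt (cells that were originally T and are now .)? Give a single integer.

Answer: 17

Derivation:
Step 1: +3 fires, +1 burnt (F count now 3)
Step 2: +2 fires, +3 burnt (F count now 2)
Step 3: +2 fires, +2 burnt (F count now 2)
Step 4: +2 fires, +2 burnt (F count now 2)
Step 5: +3 fires, +2 burnt (F count now 3)
Step 6: +3 fires, +3 burnt (F count now 3)
Step 7: +1 fires, +3 burnt (F count now 1)
Step 8: +1 fires, +1 burnt (F count now 1)
Step 9: +0 fires, +1 burnt (F count now 0)
Fire out after step 9
Initially T: 21, now '.': 26
Total burnt (originally-T cells now '.'): 17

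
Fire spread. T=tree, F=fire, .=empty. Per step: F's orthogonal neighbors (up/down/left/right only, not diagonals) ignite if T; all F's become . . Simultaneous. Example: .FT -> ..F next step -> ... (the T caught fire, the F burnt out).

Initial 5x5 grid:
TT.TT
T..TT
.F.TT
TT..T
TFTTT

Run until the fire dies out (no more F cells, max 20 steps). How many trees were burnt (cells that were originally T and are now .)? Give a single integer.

Step 1: +3 fires, +2 burnt (F count now 3)
Step 2: +2 fires, +3 burnt (F count now 2)
Step 3: +1 fires, +2 burnt (F count now 1)
Step 4: +1 fires, +1 burnt (F count now 1)
Step 5: +1 fires, +1 burnt (F count now 1)
Step 6: +2 fires, +1 burnt (F count now 2)
Step 7: +2 fires, +2 burnt (F count now 2)
Step 8: +1 fires, +2 burnt (F count now 1)
Step 9: +0 fires, +1 burnt (F count now 0)
Fire out after step 9
Initially T: 16, now '.': 22
Total burnt (originally-T cells now '.'): 13

Answer: 13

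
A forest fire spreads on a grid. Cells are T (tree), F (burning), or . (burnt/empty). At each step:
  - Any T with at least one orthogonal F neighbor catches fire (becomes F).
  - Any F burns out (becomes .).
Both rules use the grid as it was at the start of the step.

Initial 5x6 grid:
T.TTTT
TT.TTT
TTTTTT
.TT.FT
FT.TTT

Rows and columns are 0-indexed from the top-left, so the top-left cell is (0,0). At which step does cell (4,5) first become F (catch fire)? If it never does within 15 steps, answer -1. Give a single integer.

Step 1: cell (4,5)='T' (+4 fires, +2 burnt)
Step 2: cell (4,5)='F' (+6 fires, +4 burnt)
  -> target ignites at step 2
Step 3: cell (4,5)='.' (+6 fires, +6 burnt)
Step 4: cell (4,5)='.' (+4 fires, +6 burnt)
Step 5: cell (4,5)='.' (+2 fires, +4 burnt)
Step 6: cell (4,5)='.' (+1 fires, +2 burnt)
Step 7: cell (4,5)='.' (+0 fires, +1 burnt)
  fire out at step 7

2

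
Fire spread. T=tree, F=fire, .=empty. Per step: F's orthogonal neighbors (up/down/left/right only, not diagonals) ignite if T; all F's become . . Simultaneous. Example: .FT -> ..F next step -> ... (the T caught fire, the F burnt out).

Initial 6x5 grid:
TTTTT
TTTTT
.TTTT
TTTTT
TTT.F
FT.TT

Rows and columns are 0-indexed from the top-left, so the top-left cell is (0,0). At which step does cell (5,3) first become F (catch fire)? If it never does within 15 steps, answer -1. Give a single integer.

Step 1: cell (5,3)='T' (+4 fires, +2 burnt)
Step 2: cell (5,3)='F' (+5 fires, +4 burnt)
  -> target ignites at step 2
Step 3: cell (5,3)='.' (+5 fires, +5 burnt)
Step 4: cell (5,3)='.' (+4 fires, +5 burnt)
Step 5: cell (5,3)='.' (+3 fires, +4 burnt)
Step 6: cell (5,3)='.' (+3 fires, +3 burnt)
Step 7: cell (5,3)='.' (+1 fires, +3 burnt)
Step 8: cell (5,3)='.' (+0 fires, +1 burnt)
  fire out at step 8

2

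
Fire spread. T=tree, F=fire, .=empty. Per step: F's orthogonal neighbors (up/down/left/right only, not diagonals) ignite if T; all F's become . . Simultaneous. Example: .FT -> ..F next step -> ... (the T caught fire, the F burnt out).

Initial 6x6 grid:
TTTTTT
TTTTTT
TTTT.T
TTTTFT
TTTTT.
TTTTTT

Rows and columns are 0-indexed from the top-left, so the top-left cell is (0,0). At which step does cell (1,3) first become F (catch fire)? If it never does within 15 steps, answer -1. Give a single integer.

Step 1: cell (1,3)='T' (+3 fires, +1 burnt)
Step 2: cell (1,3)='T' (+5 fires, +3 burnt)
Step 3: cell (1,3)='F' (+7 fires, +5 burnt)
  -> target ignites at step 3
Step 4: cell (1,3)='.' (+8 fires, +7 burnt)
Step 5: cell (1,3)='.' (+6 fires, +8 burnt)
Step 6: cell (1,3)='.' (+3 fires, +6 burnt)
Step 7: cell (1,3)='.' (+1 fires, +3 burnt)
Step 8: cell (1,3)='.' (+0 fires, +1 burnt)
  fire out at step 8

3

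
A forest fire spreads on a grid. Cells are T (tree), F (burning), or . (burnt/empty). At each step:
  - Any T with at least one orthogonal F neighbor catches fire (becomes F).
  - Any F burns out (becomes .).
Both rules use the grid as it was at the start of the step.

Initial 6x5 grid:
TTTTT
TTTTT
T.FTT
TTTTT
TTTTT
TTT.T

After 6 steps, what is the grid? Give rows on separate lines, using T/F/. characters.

Step 1: 3 trees catch fire, 1 burn out
  TTTTT
  TTFTT
  T..FT
  TTFTT
  TTTTT
  TTT.T
Step 2: 7 trees catch fire, 3 burn out
  TTFTT
  TF.FT
  T...F
  TF.FT
  TTFTT
  TTT.T
Step 3: 9 trees catch fire, 7 burn out
  TF.FT
  F...F
  T....
  F...F
  TF.FT
  TTF.T
Step 4: 6 trees catch fire, 9 burn out
  F...F
  .....
  F....
  .....
  F...F
  TF..T
Step 5: 2 trees catch fire, 6 burn out
  .....
  .....
  .....
  .....
  .....
  F...F
Step 6: 0 trees catch fire, 2 burn out
  .....
  .....
  .....
  .....
  .....
  .....

.....
.....
.....
.....
.....
.....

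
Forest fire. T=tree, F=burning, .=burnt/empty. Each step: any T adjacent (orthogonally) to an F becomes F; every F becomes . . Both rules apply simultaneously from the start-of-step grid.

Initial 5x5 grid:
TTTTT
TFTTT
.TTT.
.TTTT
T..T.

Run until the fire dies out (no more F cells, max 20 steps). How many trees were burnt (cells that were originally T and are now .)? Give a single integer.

Step 1: +4 fires, +1 burnt (F count now 4)
Step 2: +5 fires, +4 burnt (F count now 5)
Step 3: +4 fires, +5 burnt (F count now 4)
Step 4: +2 fires, +4 burnt (F count now 2)
Step 5: +2 fires, +2 burnt (F count now 2)
Step 6: +0 fires, +2 burnt (F count now 0)
Fire out after step 6
Initially T: 18, now '.': 24
Total burnt (originally-T cells now '.'): 17

Answer: 17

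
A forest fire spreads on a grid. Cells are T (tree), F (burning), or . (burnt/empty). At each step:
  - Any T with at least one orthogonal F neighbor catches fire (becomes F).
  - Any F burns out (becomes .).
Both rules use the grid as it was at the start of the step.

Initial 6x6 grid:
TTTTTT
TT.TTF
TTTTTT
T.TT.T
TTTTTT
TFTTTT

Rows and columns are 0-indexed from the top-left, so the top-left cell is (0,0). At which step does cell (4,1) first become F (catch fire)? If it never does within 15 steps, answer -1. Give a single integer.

Step 1: cell (4,1)='F' (+6 fires, +2 burnt)
  -> target ignites at step 1
Step 2: cell (4,1)='.' (+7 fires, +6 burnt)
Step 3: cell (4,1)='.' (+7 fires, +7 burnt)
Step 4: cell (4,1)='.' (+6 fires, +7 burnt)
Step 5: cell (4,1)='.' (+3 fires, +6 burnt)
Step 6: cell (4,1)='.' (+2 fires, +3 burnt)
Step 7: cell (4,1)='.' (+0 fires, +2 burnt)
  fire out at step 7

1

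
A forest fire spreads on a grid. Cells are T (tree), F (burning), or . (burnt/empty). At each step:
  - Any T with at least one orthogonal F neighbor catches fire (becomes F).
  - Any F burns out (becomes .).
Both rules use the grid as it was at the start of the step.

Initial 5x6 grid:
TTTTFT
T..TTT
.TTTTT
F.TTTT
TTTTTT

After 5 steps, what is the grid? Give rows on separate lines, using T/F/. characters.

Step 1: 4 trees catch fire, 2 burn out
  TTTF.F
  T..TFT
  .TTTTT
  ..TTTT
  FTTTTT
Step 2: 5 trees catch fire, 4 burn out
  TTF...
  T..F.F
  .TTTFT
  ..TTTT
  .FTTTT
Step 3: 5 trees catch fire, 5 burn out
  TF....
  T.....
  .TTF.F
  ..TTFT
  ..FTTT
Step 4: 7 trees catch fire, 5 burn out
  F.....
  T.....
  .TF...
  ..FF.F
  ...FFT
Step 5: 3 trees catch fire, 7 burn out
  ......
  F.....
  .F....
  ......
  .....F

......
F.....
.F....
......
.....F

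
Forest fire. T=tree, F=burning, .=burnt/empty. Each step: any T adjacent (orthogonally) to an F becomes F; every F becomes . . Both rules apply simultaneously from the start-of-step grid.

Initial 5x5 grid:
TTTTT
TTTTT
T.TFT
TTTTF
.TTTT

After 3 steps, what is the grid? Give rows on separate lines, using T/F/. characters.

Step 1: 5 trees catch fire, 2 burn out
  TTTTT
  TTTFT
  T.F.F
  TTTF.
  .TTTF
Step 2: 5 trees catch fire, 5 burn out
  TTTFT
  TTF.F
  T....
  TTF..
  .TTF.
Step 3: 5 trees catch fire, 5 burn out
  TTF.F
  TF...
  T....
  TF...
  .TF..

TTF.F
TF...
T....
TF...
.TF..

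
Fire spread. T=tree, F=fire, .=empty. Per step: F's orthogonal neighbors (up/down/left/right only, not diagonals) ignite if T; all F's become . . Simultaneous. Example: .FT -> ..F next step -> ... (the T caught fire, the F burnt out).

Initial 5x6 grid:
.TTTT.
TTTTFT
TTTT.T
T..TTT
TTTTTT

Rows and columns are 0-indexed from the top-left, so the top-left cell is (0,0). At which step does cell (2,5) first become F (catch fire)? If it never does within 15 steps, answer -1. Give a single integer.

Step 1: cell (2,5)='T' (+3 fires, +1 burnt)
Step 2: cell (2,5)='F' (+4 fires, +3 burnt)
  -> target ignites at step 2
Step 3: cell (2,5)='.' (+5 fires, +4 burnt)
Step 4: cell (2,5)='.' (+6 fires, +5 burnt)
Step 5: cell (2,5)='.' (+3 fires, +6 burnt)
Step 6: cell (2,5)='.' (+2 fires, +3 burnt)
Step 7: cell (2,5)='.' (+1 fires, +2 burnt)
Step 8: cell (2,5)='.' (+0 fires, +1 burnt)
  fire out at step 8

2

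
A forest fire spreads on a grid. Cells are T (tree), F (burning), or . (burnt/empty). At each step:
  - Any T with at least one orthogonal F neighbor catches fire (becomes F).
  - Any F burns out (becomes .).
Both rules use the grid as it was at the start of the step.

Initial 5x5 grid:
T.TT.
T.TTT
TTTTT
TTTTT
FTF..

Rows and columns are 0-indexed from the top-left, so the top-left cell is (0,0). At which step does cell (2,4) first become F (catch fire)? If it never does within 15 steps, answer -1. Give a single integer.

Step 1: cell (2,4)='T' (+3 fires, +2 burnt)
Step 2: cell (2,4)='T' (+4 fires, +3 burnt)
Step 3: cell (2,4)='T' (+5 fires, +4 burnt)
Step 4: cell (2,4)='F' (+4 fires, +5 burnt)
  -> target ignites at step 4
Step 5: cell (2,4)='.' (+2 fires, +4 burnt)
Step 6: cell (2,4)='.' (+0 fires, +2 burnt)
  fire out at step 6

4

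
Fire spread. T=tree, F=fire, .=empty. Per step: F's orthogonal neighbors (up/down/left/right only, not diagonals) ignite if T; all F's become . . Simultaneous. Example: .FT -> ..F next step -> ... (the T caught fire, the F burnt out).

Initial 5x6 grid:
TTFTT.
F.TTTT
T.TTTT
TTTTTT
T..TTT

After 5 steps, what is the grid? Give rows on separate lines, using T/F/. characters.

Step 1: 5 trees catch fire, 2 burn out
  FF.FT.
  ..FTTT
  F.TTTT
  TTTTTT
  T..TTT
Step 2: 4 trees catch fire, 5 burn out
  ....F.
  ...FTT
  ..FTTT
  FTTTTT
  T..TTT
Step 3: 5 trees catch fire, 4 burn out
  ......
  ....FT
  ...FTT
  .FFTTT
  F..TTT
Step 4: 3 trees catch fire, 5 burn out
  ......
  .....F
  ....FT
  ...FTT
  ...TTT
Step 5: 3 trees catch fire, 3 burn out
  ......
  ......
  .....F
  ....FT
  ...FTT

......
......
.....F
....FT
...FTT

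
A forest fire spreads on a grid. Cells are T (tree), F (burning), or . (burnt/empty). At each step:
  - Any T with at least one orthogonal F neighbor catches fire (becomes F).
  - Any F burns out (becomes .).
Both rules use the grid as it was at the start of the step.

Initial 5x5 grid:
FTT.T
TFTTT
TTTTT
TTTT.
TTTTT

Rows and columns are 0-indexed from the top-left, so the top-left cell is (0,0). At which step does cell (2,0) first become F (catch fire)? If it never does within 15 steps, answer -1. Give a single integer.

Step 1: cell (2,0)='T' (+4 fires, +2 burnt)
Step 2: cell (2,0)='F' (+5 fires, +4 burnt)
  -> target ignites at step 2
Step 3: cell (2,0)='.' (+5 fires, +5 burnt)
Step 4: cell (2,0)='.' (+5 fires, +5 burnt)
Step 5: cell (2,0)='.' (+1 fires, +5 burnt)
Step 6: cell (2,0)='.' (+1 fires, +1 burnt)
Step 7: cell (2,0)='.' (+0 fires, +1 burnt)
  fire out at step 7

2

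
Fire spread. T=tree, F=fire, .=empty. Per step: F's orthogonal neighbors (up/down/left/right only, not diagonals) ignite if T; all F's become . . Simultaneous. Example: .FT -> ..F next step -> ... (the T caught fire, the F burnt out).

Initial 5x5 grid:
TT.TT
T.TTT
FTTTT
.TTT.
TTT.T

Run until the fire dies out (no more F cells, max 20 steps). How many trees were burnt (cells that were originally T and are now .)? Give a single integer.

Step 1: +2 fires, +1 burnt (F count now 2)
Step 2: +3 fires, +2 burnt (F count now 3)
Step 3: +5 fires, +3 burnt (F count now 5)
Step 4: +5 fires, +5 burnt (F count now 5)
Step 5: +2 fires, +5 burnt (F count now 2)
Step 6: +1 fires, +2 burnt (F count now 1)
Step 7: +0 fires, +1 burnt (F count now 0)
Fire out after step 7
Initially T: 19, now '.': 24
Total burnt (originally-T cells now '.'): 18

Answer: 18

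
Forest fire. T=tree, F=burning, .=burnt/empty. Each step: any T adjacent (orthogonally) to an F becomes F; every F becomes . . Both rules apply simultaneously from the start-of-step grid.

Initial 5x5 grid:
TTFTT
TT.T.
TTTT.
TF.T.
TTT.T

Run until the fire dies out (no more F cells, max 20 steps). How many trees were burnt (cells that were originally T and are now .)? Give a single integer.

Step 1: +5 fires, +2 burnt (F count now 5)
Step 2: +8 fires, +5 burnt (F count now 8)
Step 3: +2 fires, +8 burnt (F count now 2)
Step 4: +1 fires, +2 burnt (F count now 1)
Step 5: +0 fires, +1 burnt (F count now 0)
Fire out after step 5
Initially T: 17, now '.': 24
Total burnt (originally-T cells now '.'): 16

Answer: 16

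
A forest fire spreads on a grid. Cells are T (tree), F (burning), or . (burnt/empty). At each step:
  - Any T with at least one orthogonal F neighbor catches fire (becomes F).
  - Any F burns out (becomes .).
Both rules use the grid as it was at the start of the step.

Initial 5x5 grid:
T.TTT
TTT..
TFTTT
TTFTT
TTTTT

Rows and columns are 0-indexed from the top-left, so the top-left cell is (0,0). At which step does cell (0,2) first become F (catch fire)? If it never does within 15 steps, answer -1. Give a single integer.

Step 1: cell (0,2)='T' (+6 fires, +2 burnt)
Step 2: cell (0,2)='T' (+7 fires, +6 burnt)
Step 3: cell (0,2)='F' (+5 fires, +7 burnt)
  -> target ignites at step 3
Step 4: cell (0,2)='.' (+1 fires, +5 burnt)
Step 5: cell (0,2)='.' (+1 fires, +1 burnt)
Step 6: cell (0,2)='.' (+0 fires, +1 burnt)
  fire out at step 6

3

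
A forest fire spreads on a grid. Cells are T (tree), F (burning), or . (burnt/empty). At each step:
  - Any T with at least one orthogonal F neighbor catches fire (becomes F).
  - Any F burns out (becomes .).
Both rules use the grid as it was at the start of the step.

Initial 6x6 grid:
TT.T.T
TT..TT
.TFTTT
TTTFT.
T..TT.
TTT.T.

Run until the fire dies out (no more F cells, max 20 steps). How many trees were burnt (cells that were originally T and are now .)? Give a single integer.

Step 1: +5 fires, +2 burnt (F count now 5)
Step 2: +4 fires, +5 burnt (F count now 4)
Step 3: +6 fires, +4 burnt (F count now 6)
Step 4: +3 fires, +6 burnt (F count now 3)
Step 5: +2 fires, +3 burnt (F count now 2)
Step 6: +1 fires, +2 burnt (F count now 1)
Step 7: +1 fires, +1 burnt (F count now 1)
Step 8: +0 fires, +1 burnt (F count now 0)
Fire out after step 8
Initially T: 23, now '.': 35
Total burnt (originally-T cells now '.'): 22

Answer: 22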